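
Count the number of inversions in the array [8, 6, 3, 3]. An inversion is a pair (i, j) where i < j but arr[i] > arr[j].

Finding inversions in [8, 6, 3, 3]:

(0, 1): arr[0]=8 > arr[1]=6
(0, 2): arr[0]=8 > arr[2]=3
(0, 3): arr[0]=8 > arr[3]=3
(1, 2): arr[1]=6 > arr[2]=3
(1, 3): arr[1]=6 > arr[3]=3

Total inversions: 5

The array has 5 inversion(s): (0,1), (0,2), (0,3), (1,2), (1,3). Each pair (i,j) satisfies i < j and arr[i] > arr[j].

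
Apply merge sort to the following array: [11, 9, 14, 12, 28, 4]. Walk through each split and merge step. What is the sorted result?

Merge sort trace:

Split: [11, 9, 14, 12, 28, 4] -> [11, 9, 14] and [12, 28, 4]
  Split: [11, 9, 14] -> [11] and [9, 14]
    Split: [9, 14] -> [9] and [14]
    Merge: [9] + [14] -> [9, 14]
  Merge: [11] + [9, 14] -> [9, 11, 14]
  Split: [12, 28, 4] -> [12] and [28, 4]
    Split: [28, 4] -> [28] and [4]
    Merge: [28] + [4] -> [4, 28]
  Merge: [12] + [4, 28] -> [4, 12, 28]
Merge: [9, 11, 14] + [4, 12, 28] -> [4, 9, 11, 12, 14, 28]

Final sorted array: [4, 9, 11, 12, 14, 28]

The merge sort proceeds by recursively splitting the array and merging sorted halves.
After all merges, the sorted array is [4, 9, 11, 12, 14, 28].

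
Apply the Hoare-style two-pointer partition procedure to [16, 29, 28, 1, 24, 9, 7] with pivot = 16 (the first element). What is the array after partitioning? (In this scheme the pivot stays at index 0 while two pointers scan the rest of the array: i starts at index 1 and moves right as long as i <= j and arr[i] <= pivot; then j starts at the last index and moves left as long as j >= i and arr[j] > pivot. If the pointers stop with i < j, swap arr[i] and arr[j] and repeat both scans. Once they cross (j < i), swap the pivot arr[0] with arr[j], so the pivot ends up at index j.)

Hoare-style two-pointer partition with pivot = 16:

Initial array: [16, 29, 28, 1, 24, 9, 7]

Pointers start at i = 1, j = 6.
i stops at index 1 (arr[1]=29 > 16), j stops at index 6 (arr[6]=7 <= 16): swap arr[1] and arr[6], array becomes [16, 7, 28, 1, 24, 9, 29]
i stops at index 2 (arr[2]=28 > 16), j stops at index 5 (arr[5]=9 <= 16): swap arr[2] and arr[5], array becomes [16, 7, 9, 1, 24, 28, 29]
i ends at 4, j ends at 3: the pointers have crossed (j < i), so scanning stops.

Swap pivot arr[0] with arr[3] to place pivot at position 3: [1, 7, 9, 16, 24, 28, 29]
Pivot position: 3

After partitioning with pivot 16, the array becomes [1, 7, 9, 16, 24, 28, 29]. The pivot is placed at index 3. All elements to the left of the pivot are <= 16, and all elements to the right are > 16.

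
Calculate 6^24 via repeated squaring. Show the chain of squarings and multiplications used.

Computing 6^24 by squaring (build up from 6^1; each line after the first costs one multiplication):

6^1 = 6
6^2 = (6^1)^2 = 6^2 = 36
6^3 = 6 * 6^2 = 6 * 36 = 216
6^6 = (6^3)^2 = 216^2 = 46656
6^12 = (6^6)^2 = 46656^2 = 2176782336
6^24 = (6^12)^2 = 2176782336^2 = 4738381338321616896

Result: 4738381338321616896
Multiplications needed: 5 (5 lines after 6^1)

6^24 = 4738381338321616896. Using exponentiation by squaring, this requires 5 multiplications. The key idea: if the exponent is even, square the half-power; if odd, multiply by the base once.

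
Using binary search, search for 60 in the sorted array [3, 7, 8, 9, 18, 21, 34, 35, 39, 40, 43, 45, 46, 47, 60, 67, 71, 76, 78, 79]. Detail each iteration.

Binary search for 60 in [3, 7, 8, 9, 18, 21, 34, 35, 39, 40, 43, 45, 46, 47, 60, 67, 71, 76, 78, 79]:

lo=0, hi=19, mid=9, arr[mid]=40 -> 40 < 60, search right half
lo=10, hi=19, mid=14, arr[mid]=60 -> Found target at index 14!

Binary search finds 60 at index 14 after 2 comparisons. The search repeatedly halves the search space by comparing with the middle element.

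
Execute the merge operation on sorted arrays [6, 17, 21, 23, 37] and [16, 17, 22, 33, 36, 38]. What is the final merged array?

Merging process:

Compare 6 vs 16: take 6 from left. Merged: [6]
Compare 17 vs 16: take 16 from right. Merged: [6, 16]
Compare 17 vs 17: take 17 from left. Merged: [6, 16, 17]
Compare 21 vs 17: take 17 from right. Merged: [6, 16, 17, 17]
Compare 21 vs 22: take 21 from left. Merged: [6, 16, 17, 17, 21]
Compare 23 vs 22: take 22 from right. Merged: [6, 16, 17, 17, 21, 22]
Compare 23 vs 33: take 23 from left. Merged: [6, 16, 17, 17, 21, 22, 23]
Compare 37 vs 33: take 33 from right. Merged: [6, 16, 17, 17, 21, 22, 23, 33]
Compare 37 vs 36: take 36 from right. Merged: [6, 16, 17, 17, 21, 22, 23, 33, 36]
Compare 37 vs 38: take 37 from left. Merged: [6, 16, 17, 17, 21, 22, 23, 33, 36, 37]
Append remaining from right: [38]. Merged: [6, 16, 17, 17, 21, 22, 23, 33, 36, 37, 38]

Final merged array: [6, 16, 17, 17, 21, 22, 23, 33, 36, 37, 38]
Total comparisons: 10

The merged array is [6, 16, 17, 17, 21, 22, 23, 33, 36, 37, 38], requiring 10 comparisons. The merge step runs in O(n) time where n is the total number of elements.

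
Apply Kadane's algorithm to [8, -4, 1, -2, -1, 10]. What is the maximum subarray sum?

Using Kadane's algorithm on [8, -4, 1, -2, -1, 10]:

Scanning through the array:
Position 1 (value -4): max_ending_here = 4, max_so_far = 8
Position 2 (value 1): max_ending_here = 5, max_so_far = 8
Position 3 (value -2): max_ending_here = 3, max_so_far = 8
Position 4 (value -1): max_ending_here = 2, max_so_far = 8
Position 5 (value 10): max_ending_here = 12, max_so_far = 12

Maximum subarray: [8, -4, 1, -2, -1, 10]
Maximum sum: 12

The maximum subarray is [8, -4, 1, -2, -1, 10] with sum 12. This subarray runs from index 0 to index 5.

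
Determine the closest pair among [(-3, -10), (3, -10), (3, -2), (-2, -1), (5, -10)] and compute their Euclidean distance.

Computing all pairwise distances among 5 points:

d((-3, -10), (3, -10)) = 6.0
d((-3, -10), (3, -2)) = 10.0
d((-3, -10), (-2, -1)) = 9.0554
d((-3, -10), (5, -10)) = 8.0
d((3, -10), (3, -2)) = 8.0
d((3, -10), (-2, -1)) = 10.2956
d((3, -10), (5, -10)) = 2.0 <-- minimum
d((3, -2), (-2, -1)) = 5.099
d((3, -2), (5, -10)) = 8.2462
d((-2, -1), (5, -10)) = 11.4018

Closest pair: (3, -10) and (5, -10) with distance 2.0

The closest pair is (3, -10) and (5, -10) with Euclidean distance 2.0. For 5 points, brute-force pairwise comparison is shown above. For large n, the divide-and-conquer algorithm (sort by x, recurse on halves, check the dividing strip) achieves O(n log n).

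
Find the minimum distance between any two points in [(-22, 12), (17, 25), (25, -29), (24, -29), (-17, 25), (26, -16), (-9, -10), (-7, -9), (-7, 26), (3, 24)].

Computing all pairwise distances among 10 points:

d((-22, 12), (17, 25)) = 41.1096
d((-22, 12), (25, -29)) = 62.3699
d((-22, 12), (24, -29)) = 61.6198
d((-22, 12), (-17, 25)) = 13.9284
d((-22, 12), (26, -16)) = 55.5698
d((-22, 12), (-9, -10)) = 25.5539
d((-22, 12), (-7, -9)) = 25.807
d((-22, 12), (-7, 26)) = 20.5183
d((-22, 12), (3, 24)) = 27.7308
d((17, 25), (25, -29)) = 54.5894
d((17, 25), (24, -29)) = 54.4518
d((17, 25), (-17, 25)) = 34.0
d((17, 25), (26, -16)) = 41.9762
d((17, 25), (-9, -10)) = 43.6005
d((17, 25), (-7, -9)) = 41.6173
d((17, 25), (-7, 26)) = 24.0208
d((17, 25), (3, 24)) = 14.0357
d((25, -29), (24, -29)) = 1.0 <-- minimum
d((25, -29), (-17, 25)) = 68.4105
d((25, -29), (26, -16)) = 13.0384
d((25, -29), (-9, -10)) = 38.9487
d((25, -29), (-7, -9)) = 37.7359
d((25, -29), (-7, 26)) = 63.6318
d((25, -29), (3, 24)) = 57.3847
d((24, -29), (-17, 25)) = 67.8012
d((24, -29), (26, -16)) = 13.1529
d((24, -29), (-9, -10)) = 38.0789
d((24, -29), (-7, -9)) = 36.8917
d((24, -29), (-7, 26)) = 63.1348
d((24, -29), (3, 24)) = 57.0088
d((-17, 25), (26, -16)) = 59.4138
d((-17, 25), (-9, -10)) = 35.9026
d((-17, 25), (-7, -9)) = 35.4401
d((-17, 25), (-7, 26)) = 10.0499
d((-17, 25), (3, 24)) = 20.025
d((26, -16), (-9, -10)) = 35.5106
d((26, -16), (-7, -9)) = 33.7343
d((26, -16), (-7, 26)) = 53.4135
d((26, -16), (3, 24)) = 46.1411
d((-9, -10), (-7, -9)) = 2.2361
d((-9, -10), (-7, 26)) = 36.0555
d((-9, -10), (3, 24)) = 36.0555
d((-7, -9), (-7, 26)) = 35.0
d((-7, -9), (3, 24)) = 34.4819
d((-7, 26), (3, 24)) = 10.198

Closest pair: (25, -29) and (24, -29) with distance 1.0

The closest pair is (25, -29) and (24, -29) with Euclidean distance 1.0. For 10 points, brute-force pairwise comparison is shown above. For large n, the divide-and-conquer algorithm (sort by x, recurse on halves, check the dividing strip) achieves O(n log n).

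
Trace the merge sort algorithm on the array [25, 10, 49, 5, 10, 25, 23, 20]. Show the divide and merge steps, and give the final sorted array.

Merge sort trace:

Split: [25, 10, 49, 5, 10, 25, 23, 20] -> [25, 10, 49, 5] and [10, 25, 23, 20]
  Split: [25, 10, 49, 5] -> [25, 10] and [49, 5]
    Split: [25, 10] -> [25] and [10]
    Merge: [25] + [10] -> [10, 25]
    Split: [49, 5] -> [49] and [5]
    Merge: [49] + [5] -> [5, 49]
  Merge: [10, 25] + [5, 49] -> [5, 10, 25, 49]
  Split: [10, 25, 23, 20] -> [10, 25] and [23, 20]
    Split: [10, 25] -> [10] and [25]
    Merge: [10] + [25] -> [10, 25]
    Split: [23, 20] -> [23] and [20]
    Merge: [23] + [20] -> [20, 23]
  Merge: [10, 25] + [20, 23] -> [10, 20, 23, 25]
Merge: [5, 10, 25, 49] + [10, 20, 23, 25] -> [5, 10, 10, 20, 23, 25, 25, 49]

Final sorted array: [5, 10, 10, 20, 23, 25, 25, 49]

The merge sort proceeds by recursively splitting the array and merging sorted halves.
After all merges, the sorted array is [5, 10, 10, 20, 23, 25, 25, 49].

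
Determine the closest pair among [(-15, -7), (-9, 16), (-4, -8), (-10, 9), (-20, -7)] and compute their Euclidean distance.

Computing all pairwise distances among 5 points:

d((-15, -7), (-9, 16)) = 23.7697
d((-15, -7), (-4, -8)) = 11.0454
d((-15, -7), (-10, 9)) = 16.7631
d((-15, -7), (-20, -7)) = 5.0 <-- minimum
d((-9, 16), (-4, -8)) = 24.5153
d((-9, 16), (-10, 9)) = 7.0711
d((-9, 16), (-20, -7)) = 25.4951
d((-4, -8), (-10, 9)) = 18.0278
d((-4, -8), (-20, -7)) = 16.0312
d((-10, 9), (-20, -7)) = 18.868

Closest pair: (-15, -7) and (-20, -7) with distance 5.0

The closest pair is (-15, -7) and (-20, -7) with Euclidean distance 5.0. For 5 points, brute-force pairwise comparison is shown above. For large n, the divide-and-conquer algorithm (sort by x, recurse on halves, check the dividing strip) achieves O(n log n).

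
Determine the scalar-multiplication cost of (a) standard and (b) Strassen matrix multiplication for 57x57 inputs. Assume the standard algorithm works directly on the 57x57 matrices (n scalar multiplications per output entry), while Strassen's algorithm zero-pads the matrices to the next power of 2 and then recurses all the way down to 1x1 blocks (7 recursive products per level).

Matrix multiplication for 57x57 matrices:

Strassen's algorithm requires power-of-2 dimensions. Pad 57x57 to 64x64 (next power of 2).

Standard algorithm: 57^3 = 185193 multiplications
Strassen's algorithm: 7^(log2(64)) = 7^6 = 117649 multiplications
Savings: 185193 - 117649 = 67544 multiplications

Standard: 185193 multiplications (57^3). Strassen: 117649 multiplications (7^6, after padding to 64x64). Strassen reduces 8 recursive multiplications to 7 at each level.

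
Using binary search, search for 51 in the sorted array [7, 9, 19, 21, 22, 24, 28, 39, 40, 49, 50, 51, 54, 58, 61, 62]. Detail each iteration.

Binary search for 51 in [7, 9, 19, 21, 22, 24, 28, 39, 40, 49, 50, 51, 54, 58, 61, 62]:

lo=0, hi=15, mid=7, arr[mid]=39 -> 39 < 51, search right half
lo=8, hi=15, mid=11, arr[mid]=51 -> Found target at index 11!

Binary search finds 51 at index 11 after 2 comparisons. The search repeatedly halves the search space by comparing with the middle element.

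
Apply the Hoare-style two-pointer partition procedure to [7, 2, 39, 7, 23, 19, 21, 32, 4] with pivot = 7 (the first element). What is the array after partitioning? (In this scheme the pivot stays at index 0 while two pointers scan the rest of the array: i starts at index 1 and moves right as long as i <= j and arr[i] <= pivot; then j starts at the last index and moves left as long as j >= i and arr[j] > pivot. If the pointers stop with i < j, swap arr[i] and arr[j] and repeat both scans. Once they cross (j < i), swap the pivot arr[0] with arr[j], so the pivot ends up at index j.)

Hoare-style two-pointer partition with pivot = 7:

Initial array: [7, 2, 39, 7, 23, 19, 21, 32, 4]

Pointers start at i = 1, j = 8.
i stops at index 2 (arr[2]=39 > 7), j stops at index 8 (arr[8]=4 <= 7): swap arr[2] and arr[8], array becomes [7, 2, 4, 7, 23, 19, 21, 32, 39]
i ends at 4, j ends at 3: the pointers have crossed (j < i), so scanning stops.

Swap pivot arr[0] with arr[3] to place pivot at position 3: [7, 2, 4, 7, 23, 19, 21, 32, 39]
Pivot position: 3

After partitioning with pivot 7, the array becomes [7, 2, 4, 7, 23, 19, 21, 32, 39]. The pivot is placed at index 3. All elements to the left of the pivot are <= 7, and all elements to the right are > 7.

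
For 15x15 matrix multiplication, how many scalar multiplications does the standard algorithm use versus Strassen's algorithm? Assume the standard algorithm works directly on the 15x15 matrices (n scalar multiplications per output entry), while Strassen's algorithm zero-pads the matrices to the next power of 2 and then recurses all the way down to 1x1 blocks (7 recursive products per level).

Matrix multiplication for 15x15 matrices:

Strassen's algorithm requires power-of-2 dimensions. Pad 15x15 to 16x16 (next power of 2).

Standard algorithm: 15^3 = 3375 multiplications
Strassen's algorithm: 7^(log2(16)) = 7^4 = 2401 multiplications
Savings: 3375 - 2401 = 974 multiplications

Standard: 3375 multiplications (15^3). Strassen: 2401 multiplications (7^4, after padding to 16x16). Strassen reduces 8 recursive multiplications to 7 at each level.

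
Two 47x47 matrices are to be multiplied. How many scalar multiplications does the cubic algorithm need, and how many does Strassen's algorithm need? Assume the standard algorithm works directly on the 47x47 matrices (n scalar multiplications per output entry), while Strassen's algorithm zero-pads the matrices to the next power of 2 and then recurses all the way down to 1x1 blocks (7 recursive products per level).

Matrix multiplication for 47x47 matrices:

Strassen's algorithm requires power-of-2 dimensions. Pad 47x47 to 64x64 (next power of 2).

Standard algorithm: 47^3 = 103823 multiplications
Strassen's algorithm: 7^(log2(64)) = 7^6 = 117649 multiplications
Difference: 103823 - 117649 = -13826 (Strassen uses MORE here due to padding overhead — for small or just-over-power-of-2 n, padding can outweigh the per-level savings)

Standard: 103823 multiplications (47^3). Strassen: 117649 multiplications (7^6, after padding to 64x64). Strassen reduces 8 recursive multiplications to 7 at each level.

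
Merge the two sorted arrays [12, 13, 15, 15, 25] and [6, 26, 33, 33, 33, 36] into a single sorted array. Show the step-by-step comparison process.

Merging process:

Compare 12 vs 6: take 6 from right. Merged: [6]
Compare 12 vs 26: take 12 from left. Merged: [6, 12]
Compare 13 vs 26: take 13 from left. Merged: [6, 12, 13]
Compare 15 vs 26: take 15 from left. Merged: [6, 12, 13, 15]
Compare 15 vs 26: take 15 from left. Merged: [6, 12, 13, 15, 15]
Compare 25 vs 26: take 25 from left. Merged: [6, 12, 13, 15, 15, 25]
Append remaining from right: [26, 33, 33, 33, 36]. Merged: [6, 12, 13, 15, 15, 25, 26, 33, 33, 33, 36]

Final merged array: [6, 12, 13, 15, 15, 25, 26, 33, 33, 33, 36]
Total comparisons: 6

The merged array is [6, 12, 13, 15, 15, 25, 26, 33, 33, 33, 36], requiring 6 comparisons. The merge step runs in O(n) time where n is the total number of elements.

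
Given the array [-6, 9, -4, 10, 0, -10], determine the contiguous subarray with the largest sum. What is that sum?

Using Kadane's algorithm on [-6, 9, -4, 10, 0, -10]:

Scanning through the array:
Position 1 (value 9): max_ending_here = 9, max_so_far = 9
Position 2 (value -4): max_ending_here = 5, max_so_far = 9
Position 3 (value 10): max_ending_here = 15, max_so_far = 15
Position 4 (value 0): max_ending_here = 15, max_so_far = 15
Position 5 (value -10): max_ending_here = 5, max_so_far = 15

Maximum subarray: [9, -4, 10]
Maximum sum: 15

The maximum subarray is [9, -4, 10] with sum 15. This subarray runs from index 1 to index 3.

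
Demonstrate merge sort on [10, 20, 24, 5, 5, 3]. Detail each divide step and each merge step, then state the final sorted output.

Merge sort trace:

Split: [10, 20, 24, 5, 5, 3] -> [10, 20, 24] and [5, 5, 3]
  Split: [10, 20, 24] -> [10] and [20, 24]
    Split: [20, 24] -> [20] and [24]
    Merge: [20] + [24] -> [20, 24]
  Merge: [10] + [20, 24] -> [10, 20, 24]
  Split: [5, 5, 3] -> [5] and [5, 3]
    Split: [5, 3] -> [5] and [3]
    Merge: [5] + [3] -> [3, 5]
  Merge: [5] + [3, 5] -> [3, 5, 5]
Merge: [10, 20, 24] + [3, 5, 5] -> [3, 5, 5, 10, 20, 24]

Final sorted array: [3, 5, 5, 10, 20, 24]

The merge sort proceeds by recursively splitting the array and merging sorted halves.
After all merges, the sorted array is [3, 5, 5, 10, 20, 24].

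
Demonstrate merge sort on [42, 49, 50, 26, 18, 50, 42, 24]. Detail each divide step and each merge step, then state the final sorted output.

Merge sort trace:

Split: [42, 49, 50, 26, 18, 50, 42, 24] -> [42, 49, 50, 26] and [18, 50, 42, 24]
  Split: [42, 49, 50, 26] -> [42, 49] and [50, 26]
    Split: [42, 49] -> [42] and [49]
    Merge: [42] + [49] -> [42, 49]
    Split: [50, 26] -> [50] and [26]
    Merge: [50] + [26] -> [26, 50]
  Merge: [42, 49] + [26, 50] -> [26, 42, 49, 50]
  Split: [18, 50, 42, 24] -> [18, 50] and [42, 24]
    Split: [18, 50] -> [18] and [50]
    Merge: [18] + [50] -> [18, 50]
    Split: [42, 24] -> [42] and [24]
    Merge: [42] + [24] -> [24, 42]
  Merge: [18, 50] + [24, 42] -> [18, 24, 42, 50]
Merge: [26, 42, 49, 50] + [18, 24, 42, 50] -> [18, 24, 26, 42, 42, 49, 50, 50]

Final sorted array: [18, 24, 26, 42, 42, 49, 50, 50]

The merge sort proceeds by recursively splitting the array and merging sorted halves.
After all merges, the sorted array is [18, 24, 26, 42, 42, 49, 50, 50].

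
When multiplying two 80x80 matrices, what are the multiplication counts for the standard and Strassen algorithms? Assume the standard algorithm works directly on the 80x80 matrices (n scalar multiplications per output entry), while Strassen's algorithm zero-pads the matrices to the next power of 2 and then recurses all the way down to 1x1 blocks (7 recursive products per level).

Matrix multiplication for 80x80 matrices:

Strassen's algorithm requires power-of-2 dimensions. Pad 80x80 to 128x128 (next power of 2).

Standard algorithm: 80^3 = 512000 multiplications
Strassen's algorithm: 7^(log2(128)) = 7^7 = 823543 multiplications
Difference: 512000 - 823543 = -311543 (Strassen uses MORE here due to padding overhead — for small or just-over-power-of-2 n, padding can outweigh the per-level savings)

Standard: 512000 multiplications (80^3). Strassen: 823543 multiplications (7^7, after padding to 128x128). Strassen reduces 8 recursive multiplications to 7 at each level.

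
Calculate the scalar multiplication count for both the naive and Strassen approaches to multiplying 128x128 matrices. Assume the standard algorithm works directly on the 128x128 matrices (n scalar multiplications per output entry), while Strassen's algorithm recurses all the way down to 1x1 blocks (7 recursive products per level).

Matrix multiplication for 128x128 matrices:

Standard algorithm: 128^3 = 2097152 multiplications
Strassen's algorithm: 7^(log2(128)) = 7^7 = 823543 multiplications
Savings: 2097152 - 823543 = 1273609 multiplications

Standard: 2097152 multiplications (128^3). Strassen: 823543 multiplications (7^7). Strassen reduces 8 recursive multiplications to 7 at each level.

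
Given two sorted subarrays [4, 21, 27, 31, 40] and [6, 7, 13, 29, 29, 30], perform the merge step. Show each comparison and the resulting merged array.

Merging process:

Compare 4 vs 6: take 4 from left. Merged: [4]
Compare 21 vs 6: take 6 from right. Merged: [4, 6]
Compare 21 vs 7: take 7 from right. Merged: [4, 6, 7]
Compare 21 vs 13: take 13 from right. Merged: [4, 6, 7, 13]
Compare 21 vs 29: take 21 from left. Merged: [4, 6, 7, 13, 21]
Compare 27 vs 29: take 27 from left. Merged: [4, 6, 7, 13, 21, 27]
Compare 31 vs 29: take 29 from right. Merged: [4, 6, 7, 13, 21, 27, 29]
Compare 31 vs 29: take 29 from right. Merged: [4, 6, 7, 13, 21, 27, 29, 29]
Compare 31 vs 30: take 30 from right. Merged: [4, 6, 7, 13, 21, 27, 29, 29, 30]
Append remaining from left: [31, 40]. Merged: [4, 6, 7, 13, 21, 27, 29, 29, 30, 31, 40]

Final merged array: [4, 6, 7, 13, 21, 27, 29, 29, 30, 31, 40]
Total comparisons: 9

The merged array is [4, 6, 7, 13, 21, 27, 29, 29, 30, 31, 40], requiring 9 comparisons. The merge step runs in O(n) time where n is the total number of elements.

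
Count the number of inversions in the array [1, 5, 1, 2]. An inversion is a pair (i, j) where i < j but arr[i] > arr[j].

Finding inversions in [1, 5, 1, 2]:

(1, 2): arr[1]=5 > arr[2]=1
(1, 3): arr[1]=5 > arr[3]=2

Total inversions: 2

The array has 2 inversion(s): (1,2), (1,3). Each pair (i,j) satisfies i < j and arr[i] > arr[j].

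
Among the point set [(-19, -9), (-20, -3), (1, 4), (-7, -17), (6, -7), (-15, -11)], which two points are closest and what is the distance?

Computing all pairwise distances among 6 points:

d((-19, -9), (-20, -3)) = 6.0828
d((-19, -9), (1, 4)) = 23.8537
d((-19, -9), (-7, -17)) = 14.4222
d((-19, -9), (6, -7)) = 25.0799
d((-19, -9), (-15, -11)) = 4.4721 <-- minimum
d((-20, -3), (1, 4)) = 22.1359
d((-20, -3), (-7, -17)) = 19.105
d((-20, -3), (6, -7)) = 26.3059
d((-20, -3), (-15, -11)) = 9.434
d((1, 4), (-7, -17)) = 22.4722
d((1, 4), (6, -7)) = 12.083
d((1, 4), (-15, -11)) = 21.9317
d((-7, -17), (6, -7)) = 16.4012
d((-7, -17), (-15, -11)) = 10.0
d((6, -7), (-15, -11)) = 21.3776

Closest pair: (-19, -9) and (-15, -11) with distance 4.4721

The closest pair is (-19, -9) and (-15, -11) with Euclidean distance 4.4721. For 6 points, brute-force pairwise comparison is shown above. For large n, the divide-and-conquer algorithm (sort by x, recurse on halves, check the dividing strip) achieves O(n log n).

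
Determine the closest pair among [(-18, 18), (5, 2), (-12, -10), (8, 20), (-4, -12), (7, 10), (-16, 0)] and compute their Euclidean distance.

Computing all pairwise distances among 7 points:

d((-18, 18), (5, 2)) = 28.0179
d((-18, 18), (-12, -10)) = 28.6356
d((-18, 18), (8, 20)) = 26.0768
d((-18, 18), (-4, -12)) = 33.1059
d((-18, 18), (7, 10)) = 26.2488
d((-18, 18), (-16, 0)) = 18.1108
d((5, 2), (-12, -10)) = 20.8087
d((5, 2), (8, 20)) = 18.2483
d((5, 2), (-4, -12)) = 16.6433
d((5, 2), (7, 10)) = 8.2462 <-- minimum
d((5, 2), (-16, 0)) = 21.095
d((-12, -10), (8, 20)) = 36.0555
d((-12, -10), (-4, -12)) = 8.2462 <-- minimum
d((-12, -10), (7, 10)) = 27.5862
d((-12, -10), (-16, 0)) = 10.7703
d((8, 20), (-4, -12)) = 34.176
d((8, 20), (7, 10)) = 10.0499
d((8, 20), (-16, 0)) = 31.241
d((-4, -12), (7, 10)) = 24.5967
d((-4, -12), (-16, 0)) = 16.9706
d((7, 10), (-16, 0)) = 25.0799

Minimum distance: 8.2462 (tie among 2 pairs: (5, 2) and (7, 10); (-12, -10) and (-4, -12))

The minimum Euclidean distance is 8.2462. There is a tie: 2 pairs achieve this minimum — (5, 2) and (7, 10); (-12, -10) and (-4, -12). Any of these is a valid closest pair. For 7 points, brute-force pairwise comparison is shown above. For large n, the divide-and-conquer algorithm (sort by x, recurse on halves, check the dividing strip) achieves O(n log n).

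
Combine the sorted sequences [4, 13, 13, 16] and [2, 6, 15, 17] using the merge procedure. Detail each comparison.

Merging process:

Compare 4 vs 2: take 2 from right. Merged: [2]
Compare 4 vs 6: take 4 from left. Merged: [2, 4]
Compare 13 vs 6: take 6 from right. Merged: [2, 4, 6]
Compare 13 vs 15: take 13 from left. Merged: [2, 4, 6, 13]
Compare 13 vs 15: take 13 from left. Merged: [2, 4, 6, 13, 13]
Compare 16 vs 15: take 15 from right. Merged: [2, 4, 6, 13, 13, 15]
Compare 16 vs 17: take 16 from left. Merged: [2, 4, 6, 13, 13, 15, 16]
Append remaining from right: [17]. Merged: [2, 4, 6, 13, 13, 15, 16, 17]

Final merged array: [2, 4, 6, 13, 13, 15, 16, 17]
Total comparisons: 7

The merged array is [2, 4, 6, 13, 13, 15, 16, 17], requiring 7 comparisons. The merge step runs in O(n) time where n is the total number of elements.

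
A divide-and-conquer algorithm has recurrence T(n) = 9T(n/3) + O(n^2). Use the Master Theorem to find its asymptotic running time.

Master Theorem for T(n) = 9T(n/3) + O(n^2):

a = 9, b = 3, c = 2
log_b(a) = log_3(9) = 2.0000

Case 2: c = 2 = log_3(9) = 2.0000
T(n) = O(n^2 log n) = O(n^2 log n)

For T(n) = 9T(n/3) + O(n^2): log_3(9) = 2.0000. This is Case 2 of the Master Theorem (c = log_b(a), equal work at all levels), giving O(n^2 log n).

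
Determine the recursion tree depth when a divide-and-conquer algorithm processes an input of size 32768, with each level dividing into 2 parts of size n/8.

For divide and conquer with division factor 8:

Problem sizes at each level:
Level 0: 32768
Level 1: 4096
Level 2: 512
Level 3: 64
Level 4: 8
Level 5: 1

The root is level 0 and the size-1 base case is level 5 (the tree spans levels 0 through 5, i.e. 6 levels counting the root), so the depth is the number of divisions: log_8(32768) = 5

The recursion tree depth is log_8(32768) = 5. At each level, the problem size is divided by 8, so it takes 5 divisions to reduce to a base case of size 1. The algorithm makes 2 recursive calls at each level.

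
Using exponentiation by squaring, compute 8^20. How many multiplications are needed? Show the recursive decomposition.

Computing 8^20 by squaring (build up from 8^1; each line after the first costs one multiplication):

8^1 = 8
8^2 = (8^1)^2 = 8^2 = 64
8^4 = (8^2)^2 = 64^2 = 4096
8^5 = 8 * 8^4 = 8 * 4096 = 32768
8^10 = (8^5)^2 = 32768^2 = 1073741824
8^20 = (8^10)^2 = 1073741824^2 = 1152921504606846976

Result: 1152921504606846976
Multiplications needed: 5 (5 lines after 8^1)

8^20 = 1152921504606846976. Using exponentiation by squaring, this requires 5 multiplications. The key idea: if the exponent is even, square the half-power; if odd, multiply by the base once.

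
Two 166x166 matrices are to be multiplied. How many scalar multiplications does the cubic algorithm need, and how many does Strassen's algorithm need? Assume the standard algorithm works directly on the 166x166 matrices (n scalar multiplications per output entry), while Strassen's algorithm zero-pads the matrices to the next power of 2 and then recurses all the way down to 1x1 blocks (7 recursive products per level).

Matrix multiplication for 166x166 matrices:

Strassen's algorithm requires power-of-2 dimensions. Pad 166x166 to 256x256 (next power of 2).

Standard algorithm: 166^3 = 4574296 multiplications
Strassen's algorithm: 7^(log2(256)) = 7^8 = 5764801 multiplications
Difference: 4574296 - 5764801 = -1190505 (Strassen uses MORE here due to padding overhead — for small or just-over-power-of-2 n, padding can outweigh the per-level savings)

Standard: 4574296 multiplications (166^3). Strassen: 5764801 multiplications (7^8, after padding to 256x256). Strassen reduces 8 recursive multiplications to 7 at each level.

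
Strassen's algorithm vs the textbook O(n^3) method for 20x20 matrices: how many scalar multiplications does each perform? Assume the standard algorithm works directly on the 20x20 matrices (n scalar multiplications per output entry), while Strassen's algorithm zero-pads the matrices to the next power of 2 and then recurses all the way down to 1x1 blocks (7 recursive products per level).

Matrix multiplication for 20x20 matrices:

Strassen's algorithm requires power-of-2 dimensions. Pad 20x20 to 32x32 (next power of 2).

Standard algorithm: 20^3 = 8000 multiplications
Strassen's algorithm: 7^(log2(32)) = 7^5 = 16807 multiplications
Difference: 8000 - 16807 = -8807 (Strassen uses MORE here due to padding overhead — for small or just-over-power-of-2 n, padding can outweigh the per-level savings)

Standard: 8000 multiplications (20^3). Strassen: 16807 multiplications (7^5, after padding to 32x32). Strassen reduces 8 recursive multiplications to 7 at each level.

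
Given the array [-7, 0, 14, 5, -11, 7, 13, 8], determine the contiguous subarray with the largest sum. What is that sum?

Using Kadane's algorithm on [-7, 0, 14, 5, -11, 7, 13, 8]:

Scanning through the array:
Position 1 (value 0): max_ending_here = 0, max_so_far = 0
Position 2 (value 14): max_ending_here = 14, max_so_far = 14
Position 3 (value 5): max_ending_here = 19, max_so_far = 19
Position 4 (value -11): max_ending_here = 8, max_so_far = 19
Position 5 (value 7): max_ending_here = 15, max_so_far = 19
Position 6 (value 13): max_ending_here = 28, max_so_far = 28
Position 7 (value 8): max_ending_here = 36, max_so_far = 36

Maximum subarray: [0, 14, 5, -11, 7, 13, 8]
Maximum sum: 36

The maximum subarray is [0, 14, 5, -11, 7, 13, 8] with sum 36. This subarray runs from index 1 to index 7.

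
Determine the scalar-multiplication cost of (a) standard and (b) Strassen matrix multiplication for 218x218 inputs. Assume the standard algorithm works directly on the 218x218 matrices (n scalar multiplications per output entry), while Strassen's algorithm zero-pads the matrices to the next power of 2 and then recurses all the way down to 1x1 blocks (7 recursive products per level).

Matrix multiplication for 218x218 matrices:

Strassen's algorithm requires power-of-2 dimensions. Pad 218x218 to 256x256 (next power of 2).

Standard algorithm: 218^3 = 10360232 multiplications
Strassen's algorithm: 7^(log2(256)) = 7^8 = 5764801 multiplications
Savings: 10360232 - 5764801 = 4595431 multiplications

Standard: 10360232 multiplications (218^3). Strassen: 5764801 multiplications (7^8, after padding to 256x256). Strassen reduces 8 recursive multiplications to 7 at each level.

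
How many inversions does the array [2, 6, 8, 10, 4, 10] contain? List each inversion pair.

Finding inversions in [2, 6, 8, 10, 4, 10]:

(1, 4): arr[1]=6 > arr[4]=4
(2, 4): arr[2]=8 > arr[4]=4
(3, 4): arr[3]=10 > arr[4]=4

Total inversions: 3

The array has 3 inversion(s): (1,4), (2,4), (3,4). Each pair (i,j) satisfies i < j and arr[i] > arr[j].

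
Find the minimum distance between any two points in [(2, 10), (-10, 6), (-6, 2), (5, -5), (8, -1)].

Computing all pairwise distances among 5 points:

d((2, 10), (-10, 6)) = 12.6491
d((2, 10), (-6, 2)) = 11.3137
d((2, 10), (5, -5)) = 15.2971
d((2, 10), (8, -1)) = 12.53
d((-10, 6), (-6, 2)) = 5.6569
d((-10, 6), (5, -5)) = 18.6011
d((-10, 6), (8, -1)) = 19.3132
d((-6, 2), (5, -5)) = 13.0384
d((-6, 2), (8, -1)) = 14.3178
d((5, -5), (8, -1)) = 5.0 <-- minimum

Closest pair: (5, -5) and (8, -1) with distance 5.0

The closest pair is (5, -5) and (8, -1) with Euclidean distance 5.0. For 5 points, brute-force pairwise comparison is shown above. For large n, the divide-and-conquer algorithm (sort by x, recurse on halves, check the dividing strip) achieves O(n log n).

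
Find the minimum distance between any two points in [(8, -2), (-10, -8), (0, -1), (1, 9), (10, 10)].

Computing all pairwise distances among 5 points:

d((8, -2), (-10, -8)) = 18.9737
d((8, -2), (0, -1)) = 8.0623 <-- minimum
d((8, -2), (1, 9)) = 13.0384
d((8, -2), (10, 10)) = 12.1655
d((-10, -8), (0, -1)) = 12.2066
d((-10, -8), (1, 9)) = 20.2485
d((-10, -8), (10, 10)) = 26.9072
d((0, -1), (1, 9)) = 10.0499
d((0, -1), (10, 10)) = 14.8661
d((1, 9), (10, 10)) = 9.0554

Closest pair: (8, -2) and (0, -1) with distance 8.0623

The closest pair is (8, -2) and (0, -1) with Euclidean distance 8.0623. For 5 points, brute-force pairwise comparison is shown above. For large n, the divide-and-conquer algorithm (sort by x, recurse on halves, check the dividing strip) achieves O(n log n).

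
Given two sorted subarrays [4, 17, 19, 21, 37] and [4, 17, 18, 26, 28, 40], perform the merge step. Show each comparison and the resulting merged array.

Merging process:

Compare 4 vs 4: take 4 from left. Merged: [4]
Compare 17 vs 4: take 4 from right. Merged: [4, 4]
Compare 17 vs 17: take 17 from left. Merged: [4, 4, 17]
Compare 19 vs 17: take 17 from right. Merged: [4, 4, 17, 17]
Compare 19 vs 18: take 18 from right. Merged: [4, 4, 17, 17, 18]
Compare 19 vs 26: take 19 from left. Merged: [4, 4, 17, 17, 18, 19]
Compare 21 vs 26: take 21 from left. Merged: [4, 4, 17, 17, 18, 19, 21]
Compare 37 vs 26: take 26 from right. Merged: [4, 4, 17, 17, 18, 19, 21, 26]
Compare 37 vs 28: take 28 from right. Merged: [4, 4, 17, 17, 18, 19, 21, 26, 28]
Compare 37 vs 40: take 37 from left. Merged: [4, 4, 17, 17, 18, 19, 21, 26, 28, 37]
Append remaining from right: [40]. Merged: [4, 4, 17, 17, 18, 19, 21, 26, 28, 37, 40]

Final merged array: [4, 4, 17, 17, 18, 19, 21, 26, 28, 37, 40]
Total comparisons: 10

The merged array is [4, 4, 17, 17, 18, 19, 21, 26, 28, 37, 40], requiring 10 comparisons. The merge step runs in O(n) time where n is the total number of elements.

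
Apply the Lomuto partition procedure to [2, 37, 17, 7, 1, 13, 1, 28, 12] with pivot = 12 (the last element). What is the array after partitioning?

Lomuto partition with pivot = 12:

Initial array: [2, 37, 17, 7, 1, 13, 1, 28, 12]

arr[0]=2 <= 12: swap with position 0, array becomes [2, 37, 17, 7, 1, 13, 1, 28, 12]
arr[1]=37 > 12: no swap
arr[2]=17 > 12: no swap
arr[3]=7 <= 12: swap with position 1, array becomes [2, 7, 17, 37, 1, 13, 1, 28, 12]
arr[4]=1 <= 12: swap with position 2, array becomes [2, 7, 1, 37, 17, 13, 1, 28, 12]
arr[5]=13 > 12: no swap
arr[6]=1 <= 12: swap with position 3, array becomes [2, 7, 1, 1, 17, 13, 37, 28, 12]
arr[7]=28 > 12: no swap

Place pivot at position 4: [2, 7, 1, 1, 12, 13, 37, 28, 17]
Pivot position: 4

After partitioning with pivot 12, the array becomes [2, 7, 1, 1, 12, 13, 37, 28, 17]. The pivot is placed at index 4. All elements to the left of the pivot are <= 12, and all elements to the right are > 12.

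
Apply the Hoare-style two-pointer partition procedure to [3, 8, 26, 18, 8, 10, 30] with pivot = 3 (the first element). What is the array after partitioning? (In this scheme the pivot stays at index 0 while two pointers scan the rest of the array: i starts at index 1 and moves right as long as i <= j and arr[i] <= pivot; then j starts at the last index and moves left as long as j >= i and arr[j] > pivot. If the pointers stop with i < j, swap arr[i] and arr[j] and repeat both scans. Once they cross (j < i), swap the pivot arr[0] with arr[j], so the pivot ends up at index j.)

Hoare-style two-pointer partition with pivot = 3:

Initial array: [3, 8, 26, 18, 8, 10, 30]

Pointers start at i = 1, j = 6.
i ends at 1, j ends at 0: the pointers have crossed (j < i), so scanning stops.

j = 0, so swapping arr[0] with arr[j] leaves the pivot at position 0: [3, 8, 26, 18, 8, 10, 30]
Pivot position: 0

After partitioning with pivot 3, the array becomes [3, 8, 26, 18, 8, 10, 30]. The pivot is placed at index 0. All elements to the left of the pivot are <= 3, and all elements to the right are > 3.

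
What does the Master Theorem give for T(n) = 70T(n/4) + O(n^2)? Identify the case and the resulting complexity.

Master Theorem for T(n) = 70T(n/4) + O(n^2):

a = 70, b = 4, c = 2
log_b(a) = log_4(70) = 3.0646

Case 1: c = 2 < log_4(70) = 3.0646
T(n) = O(n^(log_4 70))

For T(n) = 70T(n/4) + O(n^2): log_4(70) = 3.0646. This is Case 1 of the Master Theorem (c < log_b(a), work dominated by leaves), giving O(n^(log_4 70)).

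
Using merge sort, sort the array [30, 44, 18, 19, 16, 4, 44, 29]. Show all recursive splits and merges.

Merge sort trace:

Split: [30, 44, 18, 19, 16, 4, 44, 29] -> [30, 44, 18, 19] and [16, 4, 44, 29]
  Split: [30, 44, 18, 19] -> [30, 44] and [18, 19]
    Split: [30, 44] -> [30] and [44]
    Merge: [30] + [44] -> [30, 44]
    Split: [18, 19] -> [18] and [19]
    Merge: [18] + [19] -> [18, 19]
  Merge: [30, 44] + [18, 19] -> [18, 19, 30, 44]
  Split: [16, 4, 44, 29] -> [16, 4] and [44, 29]
    Split: [16, 4] -> [16] and [4]
    Merge: [16] + [4] -> [4, 16]
    Split: [44, 29] -> [44] and [29]
    Merge: [44] + [29] -> [29, 44]
  Merge: [4, 16] + [29, 44] -> [4, 16, 29, 44]
Merge: [18, 19, 30, 44] + [4, 16, 29, 44] -> [4, 16, 18, 19, 29, 30, 44, 44]

Final sorted array: [4, 16, 18, 19, 29, 30, 44, 44]

The merge sort proceeds by recursively splitting the array and merging sorted halves.
After all merges, the sorted array is [4, 16, 18, 19, 29, 30, 44, 44].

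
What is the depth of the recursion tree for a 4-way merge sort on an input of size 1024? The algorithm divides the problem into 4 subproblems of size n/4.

For divide and conquer with division factor 4:

Problem sizes at each level:
Level 0: 1024
Level 1: 256
Level 2: 64
Level 3: 16
Level 4: 4
Level 5: 1

The root is level 0 and the size-1 base case is level 5 (the tree spans levels 0 through 5, i.e. 6 levels counting the root), so the depth is the number of divisions: log_4(1024) = 5

The recursion tree depth is log_4(1024) = 5. At each level, the problem size is divided by 4, so it takes 5 divisions to reduce to a base case of size 1. The algorithm makes 4 recursive calls at each level.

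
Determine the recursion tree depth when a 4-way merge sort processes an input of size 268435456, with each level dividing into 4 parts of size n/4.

For divide and conquer with division factor 4:

Problem sizes at each level:
Level 0: 268435456
Level 1: 67108864
Level 2: 16777216
Level 3: 4194304
Level 4: 1048576
Level 5: 262144
Level 6: 65536
Level 7: 16384
Level 8: 4096
Level 9: 1024
Level 10: 256
Level 11: 64
Level 12: 16
Level 13: 4
Level 14: 1

The root is level 0 and the size-1 base case is level 14 (the tree spans levels 0 through 14, i.e. 15 levels counting the root), so the depth is the number of divisions: log_4(268435456) = 14

The recursion tree depth is log_4(268435456) = 14. At each level, the problem size is divided by 4, so it takes 14 divisions to reduce to a base case of size 1. The algorithm makes 4 recursive calls at each level.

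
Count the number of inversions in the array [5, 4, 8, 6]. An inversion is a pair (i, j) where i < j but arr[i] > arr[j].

Finding inversions in [5, 4, 8, 6]:

(0, 1): arr[0]=5 > arr[1]=4
(2, 3): arr[2]=8 > arr[3]=6

Total inversions: 2

The array has 2 inversion(s): (0,1), (2,3). Each pair (i,j) satisfies i < j and arr[i] > arr[j].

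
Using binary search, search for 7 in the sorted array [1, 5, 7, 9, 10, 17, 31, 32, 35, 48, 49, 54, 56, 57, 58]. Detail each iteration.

Binary search for 7 in [1, 5, 7, 9, 10, 17, 31, 32, 35, 48, 49, 54, 56, 57, 58]:

lo=0, hi=14, mid=7, arr[mid]=32 -> 32 > 7, search left half
lo=0, hi=6, mid=3, arr[mid]=9 -> 9 > 7, search left half
lo=0, hi=2, mid=1, arr[mid]=5 -> 5 < 7, search right half
lo=2, hi=2, mid=2, arr[mid]=7 -> Found target at index 2!

Binary search finds 7 at index 2 after 4 comparisons. The search repeatedly halves the search space by comparing with the middle element.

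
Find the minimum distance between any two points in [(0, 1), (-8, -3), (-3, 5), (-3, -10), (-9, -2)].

Computing all pairwise distances among 5 points:

d((0, 1), (-8, -3)) = 8.9443
d((0, 1), (-3, 5)) = 5.0
d((0, 1), (-3, -10)) = 11.4018
d((0, 1), (-9, -2)) = 9.4868
d((-8, -3), (-3, 5)) = 9.434
d((-8, -3), (-3, -10)) = 8.6023
d((-8, -3), (-9, -2)) = 1.4142 <-- minimum
d((-3, 5), (-3, -10)) = 15.0
d((-3, 5), (-9, -2)) = 9.2195
d((-3, -10), (-9, -2)) = 10.0

Closest pair: (-8, -3) and (-9, -2) with distance 1.4142

The closest pair is (-8, -3) and (-9, -2) with Euclidean distance 1.4142. For 5 points, brute-force pairwise comparison is shown above. For large n, the divide-and-conquer algorithm (sort by x, recurse on halves, check the dividing strip) achieves O(n log n).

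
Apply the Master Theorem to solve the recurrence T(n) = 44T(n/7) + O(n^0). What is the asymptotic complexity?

Master Theorem for T(n) = 44T(n/7) + O(n^0):

a = 44, b = 7, c = 0
log_b(a) = log_7(44) = 1.9447

Case 1: c = 0 < log_7(44) = 1.9447
T(n) = O(n^(log_7 44))

For T(n) = 44T(n/7) + O(n^0): log_7(44) = 1.9447. This is Case 1 of the Master Theorem (c < log_b(a), work dominated by leaves), giving O(n^(log_7 44)).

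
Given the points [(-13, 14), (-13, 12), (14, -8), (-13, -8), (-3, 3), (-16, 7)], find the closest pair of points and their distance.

Computing all pairwise distances among 6 points:

d((-13, 14), (-13, 12)) = 2.0 <-- minimum
d((-13, 14), (14, -8)) = 34.8281
d((-13, 14), (-13, -8)) = 22.0
d((-13, 14), (-3, 3)) = 14.8661
d((-13, 14), (-16, 7)) = 7.6158
d((-13, 12), (14, -8)) = 33.6006
d((-13, 12), (-13, -8)) = 20.0
d((-13, 12), (-3, 3)) = 13.4536
d((-13, 12), (-16, 7)) = 5.831
d((14, -8), (-13, -8)) = 27.0
d((14, -8), (-3, 3)) = 20.2485
d((14, -8), (-16, 7)) = 33.541
d((-13, -8), (-3, 3)) = 14.8661
d((-13, -8), (-16, 7)) = 15.2971
d((-3, 3), (-16, 7)) = 13.6015

Closest pair: (-13, 14) and (-13, 12) with distance 2.0

The closest pair is (-13, 14) and (-13, 12) with Euclidean distance 2.0. For 6 points, brute-force pairwise comparison is shown above. For large n, the divide-and-conquer algorithm (sort by x, recurse on halves, check the dividing strip) achieves O(n log n).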